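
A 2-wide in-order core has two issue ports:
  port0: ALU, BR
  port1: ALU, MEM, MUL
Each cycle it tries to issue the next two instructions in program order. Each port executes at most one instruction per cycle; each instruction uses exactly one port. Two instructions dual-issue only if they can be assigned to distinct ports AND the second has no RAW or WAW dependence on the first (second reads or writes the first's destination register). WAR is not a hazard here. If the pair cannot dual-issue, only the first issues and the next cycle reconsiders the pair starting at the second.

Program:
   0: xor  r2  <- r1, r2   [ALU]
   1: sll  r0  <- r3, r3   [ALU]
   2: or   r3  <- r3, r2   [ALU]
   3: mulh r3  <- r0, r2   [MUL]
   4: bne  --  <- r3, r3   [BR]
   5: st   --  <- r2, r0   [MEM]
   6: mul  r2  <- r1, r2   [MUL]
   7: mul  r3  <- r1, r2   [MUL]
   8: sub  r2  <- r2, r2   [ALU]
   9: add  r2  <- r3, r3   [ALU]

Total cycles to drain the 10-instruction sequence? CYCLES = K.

#0 head=0: xor/sll i0+i1 2-wide
#1 head=2: or i2 WAW r3
#2 head=3: mulh i3 RAW r3
#3 head=4: bne/st i4+i5 2-wide
#4 head=6: mul i6 no-port MUL/MUL
#5 head=7: mul/sub i7+i8 2-wide
#6 head=9: add i9 tail

CYCLES = 7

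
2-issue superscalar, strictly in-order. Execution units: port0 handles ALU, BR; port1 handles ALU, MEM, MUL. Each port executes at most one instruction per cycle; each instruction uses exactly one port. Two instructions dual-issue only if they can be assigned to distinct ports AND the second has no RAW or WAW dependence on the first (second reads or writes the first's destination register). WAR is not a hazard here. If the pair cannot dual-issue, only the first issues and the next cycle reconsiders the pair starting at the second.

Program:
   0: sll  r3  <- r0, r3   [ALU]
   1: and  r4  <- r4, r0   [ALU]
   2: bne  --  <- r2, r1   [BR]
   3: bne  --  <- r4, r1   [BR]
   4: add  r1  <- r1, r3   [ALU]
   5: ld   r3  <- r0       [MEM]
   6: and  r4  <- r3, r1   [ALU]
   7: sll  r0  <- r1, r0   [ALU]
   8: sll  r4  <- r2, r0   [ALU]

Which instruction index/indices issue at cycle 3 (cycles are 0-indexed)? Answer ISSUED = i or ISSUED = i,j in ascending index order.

ISSUED = 5

t=0 i0&i1:sll and ; pair
t=1 i2:bne ; no-port BR/BR
t=2 i3&i4:bne add ; pair
t=3 i5:ld ; RAW r3
t=4 i6&i7:and sll ; pair
t=5 i8:sll ; tail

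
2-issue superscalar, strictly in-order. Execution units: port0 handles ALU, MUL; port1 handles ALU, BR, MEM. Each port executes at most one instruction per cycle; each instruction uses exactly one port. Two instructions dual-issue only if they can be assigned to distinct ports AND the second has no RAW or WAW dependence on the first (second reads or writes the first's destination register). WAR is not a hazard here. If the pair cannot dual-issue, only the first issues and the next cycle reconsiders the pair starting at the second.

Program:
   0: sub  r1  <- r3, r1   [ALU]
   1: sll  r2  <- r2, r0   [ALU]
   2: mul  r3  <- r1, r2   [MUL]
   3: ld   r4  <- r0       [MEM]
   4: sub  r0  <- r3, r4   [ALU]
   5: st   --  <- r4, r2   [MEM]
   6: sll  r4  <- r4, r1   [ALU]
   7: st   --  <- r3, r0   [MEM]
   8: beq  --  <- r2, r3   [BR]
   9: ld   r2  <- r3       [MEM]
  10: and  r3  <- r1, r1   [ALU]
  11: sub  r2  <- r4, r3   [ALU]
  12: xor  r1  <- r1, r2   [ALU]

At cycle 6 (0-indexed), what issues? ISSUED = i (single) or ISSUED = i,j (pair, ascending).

ISSUED = 11

0. sub/sll @i0+i1  | 2-wide
1. mul/ld @i2+i3  | 2-wide
2. sub/st @i4+i5  | 2-wide
3. sll/st @i6+i7  | 2-wide
4. beq @i8  | no-port BR/MEM
5. ld/and @i9+i10  | 2-wide
6. sub @i11  | RAW r2
7. xor @i12  | tail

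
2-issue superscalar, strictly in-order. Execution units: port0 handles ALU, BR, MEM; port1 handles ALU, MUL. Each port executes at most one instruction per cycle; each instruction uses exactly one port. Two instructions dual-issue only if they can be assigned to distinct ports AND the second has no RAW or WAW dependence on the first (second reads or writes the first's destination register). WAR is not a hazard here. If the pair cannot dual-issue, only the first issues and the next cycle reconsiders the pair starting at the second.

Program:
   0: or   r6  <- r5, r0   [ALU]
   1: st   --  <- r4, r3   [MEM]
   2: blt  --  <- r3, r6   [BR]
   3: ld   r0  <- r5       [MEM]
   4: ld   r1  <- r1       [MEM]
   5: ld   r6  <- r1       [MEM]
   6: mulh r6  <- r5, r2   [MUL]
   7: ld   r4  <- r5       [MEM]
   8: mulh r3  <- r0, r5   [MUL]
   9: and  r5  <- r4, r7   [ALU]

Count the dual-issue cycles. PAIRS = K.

c0: i0&i1 or.ALU/st.MEM  pair
c1: i2 blt.BR  no-port BR/MEM
c2: i3 ld.MEM  no-port MEM/MEM
c3: i4 ld.MEM  no-port MEM/MEM
c4: i5 ld.MEM  WAW r6
c5: i6&i7 mulh.MUL/ld.MEM  pair
c6: i8&i9 mulh.MUL/and.ALU  pair

PAIRS = 3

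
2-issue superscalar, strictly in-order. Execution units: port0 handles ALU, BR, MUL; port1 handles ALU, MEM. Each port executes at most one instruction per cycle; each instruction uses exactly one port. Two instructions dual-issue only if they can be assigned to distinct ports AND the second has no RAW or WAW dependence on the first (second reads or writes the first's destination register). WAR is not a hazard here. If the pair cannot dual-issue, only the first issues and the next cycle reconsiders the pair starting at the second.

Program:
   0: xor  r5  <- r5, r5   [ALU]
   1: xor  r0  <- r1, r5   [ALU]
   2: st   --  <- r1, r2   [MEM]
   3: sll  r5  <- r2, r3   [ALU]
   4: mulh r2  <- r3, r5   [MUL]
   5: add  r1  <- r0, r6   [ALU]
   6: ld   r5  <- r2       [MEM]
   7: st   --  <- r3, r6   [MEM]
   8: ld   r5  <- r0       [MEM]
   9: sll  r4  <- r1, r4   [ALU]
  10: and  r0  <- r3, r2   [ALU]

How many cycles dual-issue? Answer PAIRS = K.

PAIRS = 3

0. xor.ALU @i0  | RAW r5
1. xor.ALU+st.MEM @i1/i2  | dual
2. sll.ALU @i3  | RAW r5
3. mulh.MUL+add.ALU @i4/i5  | dual
4. ld.MEM @i6  | no-port MEM/MEM
5. st.MEM @i7  | no-port MEM/MEM
6. ld.MEM+sll.ALU @i8/i9  | dual
7. and.ALU @i10  | tail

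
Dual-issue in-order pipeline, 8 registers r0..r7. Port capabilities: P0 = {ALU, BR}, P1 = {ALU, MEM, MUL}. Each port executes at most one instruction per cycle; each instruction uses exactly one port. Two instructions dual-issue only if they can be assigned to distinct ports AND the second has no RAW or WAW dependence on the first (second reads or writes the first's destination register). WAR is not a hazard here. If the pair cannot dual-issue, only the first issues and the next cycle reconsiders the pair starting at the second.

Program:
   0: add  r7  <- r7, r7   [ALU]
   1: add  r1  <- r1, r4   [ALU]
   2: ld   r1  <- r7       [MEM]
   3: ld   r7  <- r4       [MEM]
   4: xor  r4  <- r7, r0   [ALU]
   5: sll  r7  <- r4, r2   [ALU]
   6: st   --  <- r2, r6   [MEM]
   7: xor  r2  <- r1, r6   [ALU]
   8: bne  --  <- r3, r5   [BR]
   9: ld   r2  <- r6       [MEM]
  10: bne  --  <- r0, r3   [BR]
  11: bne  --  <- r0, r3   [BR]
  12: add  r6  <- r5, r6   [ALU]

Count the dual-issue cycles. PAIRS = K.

0. add add @i0+i1  | pair
1. ld @i2  | no-port MEM/MEM
2. ld @i3  | RAW r7
3. xor @i4  | RAW r4
4. sll st @i5+i6  | pair
5. xor bne @i7+i8  | pair
6. ld bne @i9+i10  | pair
7. bne add @i11+i12  | pair

PAIRS = 5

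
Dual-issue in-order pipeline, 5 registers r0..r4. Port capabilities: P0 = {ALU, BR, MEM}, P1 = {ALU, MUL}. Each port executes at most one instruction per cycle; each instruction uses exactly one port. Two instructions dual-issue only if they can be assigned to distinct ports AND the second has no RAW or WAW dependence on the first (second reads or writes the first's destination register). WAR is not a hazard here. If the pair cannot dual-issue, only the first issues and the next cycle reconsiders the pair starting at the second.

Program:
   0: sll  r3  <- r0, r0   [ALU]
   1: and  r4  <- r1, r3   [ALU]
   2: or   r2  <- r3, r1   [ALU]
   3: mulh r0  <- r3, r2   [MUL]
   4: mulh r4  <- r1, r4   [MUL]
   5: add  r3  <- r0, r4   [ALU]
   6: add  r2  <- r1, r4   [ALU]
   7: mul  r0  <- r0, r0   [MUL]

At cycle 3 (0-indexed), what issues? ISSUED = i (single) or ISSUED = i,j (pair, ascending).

ISSUED = 4

c0: i0 sll  RAW r3
c1: i1,i2 and;or  2-wide
c2: i3 mulh  no-port MUL/MUL
c3: i4 mulh  RAW r4
c4: i5,i6 add;add  2-wide
c5: i7 mul  tail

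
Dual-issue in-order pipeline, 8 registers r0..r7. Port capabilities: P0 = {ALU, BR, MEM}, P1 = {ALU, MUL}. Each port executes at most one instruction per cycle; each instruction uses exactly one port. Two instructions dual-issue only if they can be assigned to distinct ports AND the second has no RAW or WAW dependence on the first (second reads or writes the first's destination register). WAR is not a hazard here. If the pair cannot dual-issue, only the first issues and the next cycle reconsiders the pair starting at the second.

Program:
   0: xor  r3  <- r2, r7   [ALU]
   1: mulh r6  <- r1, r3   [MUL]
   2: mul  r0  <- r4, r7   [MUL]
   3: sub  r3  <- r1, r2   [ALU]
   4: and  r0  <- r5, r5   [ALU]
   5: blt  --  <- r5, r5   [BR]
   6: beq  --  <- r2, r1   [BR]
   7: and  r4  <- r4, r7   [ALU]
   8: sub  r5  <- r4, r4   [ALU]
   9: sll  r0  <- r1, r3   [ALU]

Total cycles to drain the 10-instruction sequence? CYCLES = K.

#0 head=0: xor i0 RAW r3
#1 head=1: mulh i1 no-port MUL/MUL
#2 head=2: mul+sub i2&i3 2-wide
#3 head=4: and+blt i4&i5 2-wide
#4 head=6: beq+and i6&i7 2-wide
#5 head=8: sub+sll i8&i9 2-wide

CYCLES = 6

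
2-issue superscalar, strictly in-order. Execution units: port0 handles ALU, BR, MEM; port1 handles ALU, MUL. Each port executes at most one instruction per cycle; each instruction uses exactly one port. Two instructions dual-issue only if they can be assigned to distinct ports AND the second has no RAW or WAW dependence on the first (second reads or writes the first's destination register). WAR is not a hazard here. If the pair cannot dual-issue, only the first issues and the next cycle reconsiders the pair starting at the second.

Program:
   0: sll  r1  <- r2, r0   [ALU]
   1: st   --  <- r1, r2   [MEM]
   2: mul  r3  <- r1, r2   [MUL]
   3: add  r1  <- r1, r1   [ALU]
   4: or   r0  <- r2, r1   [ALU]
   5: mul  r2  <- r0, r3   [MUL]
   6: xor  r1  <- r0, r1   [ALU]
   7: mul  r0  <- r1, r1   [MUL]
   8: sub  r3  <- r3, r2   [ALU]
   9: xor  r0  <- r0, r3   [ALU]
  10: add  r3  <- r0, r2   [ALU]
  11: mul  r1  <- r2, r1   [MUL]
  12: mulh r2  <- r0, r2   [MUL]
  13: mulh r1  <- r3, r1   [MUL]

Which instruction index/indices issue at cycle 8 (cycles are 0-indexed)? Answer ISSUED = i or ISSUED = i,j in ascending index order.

t=0 i0:sll.ALU ; RAW r1
t=1 i1,i2:st.MEM/mul.MUL ; 2-wide
t=2 i3:add.ALU ; RAW r1
t=3 i4:or.ALU ; RAW r0
t=4 i5,i6:mul.MUL/xor.ALU ; 2-wide
t=5 i7,i8:mul.MUL/sub.ALU ; 2-wide
t=6 i9:xor.ALU ; RAW r0
t=7 i10,i11:add.ALU/mul.MUL ; 2-wide
t=8 i12:mulh.MUL ; no-port MUL/MUL
t=9 i13:mulh.MUL ; tail

ISSUED = 12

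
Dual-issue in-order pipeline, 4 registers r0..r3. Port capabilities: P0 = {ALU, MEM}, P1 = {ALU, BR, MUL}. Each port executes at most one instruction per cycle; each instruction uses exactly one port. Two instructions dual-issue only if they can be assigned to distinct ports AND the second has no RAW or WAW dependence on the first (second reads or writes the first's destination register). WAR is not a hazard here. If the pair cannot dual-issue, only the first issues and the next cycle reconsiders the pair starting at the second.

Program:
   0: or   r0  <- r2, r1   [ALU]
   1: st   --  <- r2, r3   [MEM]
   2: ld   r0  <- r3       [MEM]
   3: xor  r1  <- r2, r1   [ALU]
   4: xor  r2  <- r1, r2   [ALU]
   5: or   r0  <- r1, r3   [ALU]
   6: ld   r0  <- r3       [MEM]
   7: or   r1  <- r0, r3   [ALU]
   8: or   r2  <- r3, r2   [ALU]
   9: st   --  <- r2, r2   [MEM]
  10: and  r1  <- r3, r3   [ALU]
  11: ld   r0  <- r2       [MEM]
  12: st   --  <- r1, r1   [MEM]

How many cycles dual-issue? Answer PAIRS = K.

t=0 i0,i1:or st ; dual
t=1 i2,i3:ld xor ; dual
t=2 i4,i5:xor or ; dual
t=3 i6:ld ; RAW r0
t=4 i7,i8:or or ; dual
t=5 i9,i10:st and ; dual
t=6 i11:ld ; no-port MEM/MEM
t=7 i12:st ; tail

PAIRS = 5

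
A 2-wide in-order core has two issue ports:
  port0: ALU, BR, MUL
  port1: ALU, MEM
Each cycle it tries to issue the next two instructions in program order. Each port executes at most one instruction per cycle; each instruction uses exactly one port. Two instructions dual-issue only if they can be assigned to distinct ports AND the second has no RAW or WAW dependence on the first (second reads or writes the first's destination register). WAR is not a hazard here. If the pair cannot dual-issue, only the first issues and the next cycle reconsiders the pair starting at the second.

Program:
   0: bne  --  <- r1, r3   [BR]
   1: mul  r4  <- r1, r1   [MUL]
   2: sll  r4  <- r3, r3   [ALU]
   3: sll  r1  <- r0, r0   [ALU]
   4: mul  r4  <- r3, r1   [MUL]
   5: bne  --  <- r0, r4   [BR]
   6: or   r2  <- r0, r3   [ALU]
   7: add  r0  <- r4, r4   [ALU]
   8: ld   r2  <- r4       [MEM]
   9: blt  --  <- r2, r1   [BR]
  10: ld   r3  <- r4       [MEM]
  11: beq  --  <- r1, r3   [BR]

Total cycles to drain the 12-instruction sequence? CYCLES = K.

c0: i0 bne.BR  no-port BR/MUL
c1: i1 mul.MUL  WAW r4
c2: i2/i3 sll.ALU/sll.ALU  dual
c3: i4 mul.MUL  no-port MUL/BR
c4: i5/i6 bne.BR/or.ALU  dual
c5: i7/i8 add.ALU/ld.MEM  dual
c6: i9/i10 blt.BR/ld.MEM  dual
c7: i11 beq.BR  tail

CYCLES = 8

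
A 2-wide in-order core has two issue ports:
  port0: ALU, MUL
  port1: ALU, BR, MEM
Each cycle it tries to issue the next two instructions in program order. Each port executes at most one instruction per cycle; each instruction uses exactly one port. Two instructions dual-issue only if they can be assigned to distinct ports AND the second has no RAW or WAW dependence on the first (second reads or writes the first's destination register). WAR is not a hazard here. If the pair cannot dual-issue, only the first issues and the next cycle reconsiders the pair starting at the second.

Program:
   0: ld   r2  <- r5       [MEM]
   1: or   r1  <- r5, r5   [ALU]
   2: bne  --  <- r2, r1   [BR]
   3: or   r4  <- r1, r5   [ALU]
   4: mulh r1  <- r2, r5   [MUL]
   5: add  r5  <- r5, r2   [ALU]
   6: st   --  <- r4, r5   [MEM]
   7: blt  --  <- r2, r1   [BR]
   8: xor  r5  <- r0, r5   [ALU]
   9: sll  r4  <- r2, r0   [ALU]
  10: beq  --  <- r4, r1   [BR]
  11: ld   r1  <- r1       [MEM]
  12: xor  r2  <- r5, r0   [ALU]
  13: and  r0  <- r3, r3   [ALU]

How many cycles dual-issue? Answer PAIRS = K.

  cy0 -> i0+i1 (ld+or) dual
  cy1 -> i2+i3 (bne+or) dual
  cy2 -> i4+i5 (mulh+add) dual
  cy3 -> i6 (st) no-port MEM/BR
  cy4 -> i7+i8 (blt+xor) dual
  cy5 -> i9 (sll) RAW r4
  cy6 -> i10 (beq) no-port BR/MEM
  cy7 -> i11+i12 (ld+xor) dual
  cy8 -> i13 (and) tail

PAIRS = 5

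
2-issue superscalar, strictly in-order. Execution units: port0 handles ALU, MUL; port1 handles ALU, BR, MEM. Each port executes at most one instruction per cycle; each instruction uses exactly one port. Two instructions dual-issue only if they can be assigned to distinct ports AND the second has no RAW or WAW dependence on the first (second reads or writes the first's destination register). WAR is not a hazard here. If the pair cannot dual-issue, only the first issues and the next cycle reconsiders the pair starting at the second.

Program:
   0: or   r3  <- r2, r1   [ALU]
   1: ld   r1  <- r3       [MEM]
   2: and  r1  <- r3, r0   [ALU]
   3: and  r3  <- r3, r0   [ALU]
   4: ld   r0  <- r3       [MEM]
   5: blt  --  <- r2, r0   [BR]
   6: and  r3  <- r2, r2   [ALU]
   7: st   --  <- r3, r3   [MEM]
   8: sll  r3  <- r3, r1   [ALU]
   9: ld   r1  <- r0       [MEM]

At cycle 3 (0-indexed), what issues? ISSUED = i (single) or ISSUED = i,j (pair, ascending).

  cy0 -> i0 (or.ALU) RAW r3
  cy1 -> i1 (ld.MEM) WAW r1
  cy2 -> i2/i3 (and.ALU;and.ALU) 2-wide
  cy3 -> i4 (ld.MEM) no-port MEM/BR
  cy4 -> i5/i6 (blt.BR;and.ALU) 2-wide
  cy5 -> i7/i8 (st.MEM;sll.ALU) 2-wide
  cy6 -> i9 (ld.MEM) tail

ISSUED = 4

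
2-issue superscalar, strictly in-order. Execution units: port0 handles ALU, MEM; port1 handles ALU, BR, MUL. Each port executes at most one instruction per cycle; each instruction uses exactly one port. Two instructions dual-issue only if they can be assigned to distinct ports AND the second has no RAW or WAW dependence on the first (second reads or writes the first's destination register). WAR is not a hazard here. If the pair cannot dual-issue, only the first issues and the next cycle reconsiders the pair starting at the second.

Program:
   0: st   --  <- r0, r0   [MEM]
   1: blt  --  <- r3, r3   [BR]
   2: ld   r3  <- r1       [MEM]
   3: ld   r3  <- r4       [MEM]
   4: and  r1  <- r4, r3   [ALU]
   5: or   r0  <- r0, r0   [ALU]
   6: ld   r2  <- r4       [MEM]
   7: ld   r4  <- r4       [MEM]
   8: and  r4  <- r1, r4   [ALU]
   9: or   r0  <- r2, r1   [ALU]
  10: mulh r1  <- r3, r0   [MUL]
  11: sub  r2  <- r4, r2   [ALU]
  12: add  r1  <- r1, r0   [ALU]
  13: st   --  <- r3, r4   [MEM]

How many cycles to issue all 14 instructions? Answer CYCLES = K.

  cy0 -> i0,i1 (st.MEM+blt.BR) 2-wide
  cy1 -> i2 (ld.MEM) no-port MEM/MEM
  cy2 -> i3 (ld.MEM) RAW r3
  cy3 -> i4,i5 (and.ALU+or.ALU) 2-wide
  cy4 -> i6 (ld.MEM) no-port MEM/MEM
  cy5 -> i7 (ld.MEM) RAW+WAW r4
  cy6 -> i8,i9 (and.ALU+or.ALU) 2-wide
  cy7 -> i10,i11 (mulh.MUL+sub.ALU) 2-wide
  cy8 -> i12,i13 (add.ALU+st.MEM) 2-wide

CYCLES = 9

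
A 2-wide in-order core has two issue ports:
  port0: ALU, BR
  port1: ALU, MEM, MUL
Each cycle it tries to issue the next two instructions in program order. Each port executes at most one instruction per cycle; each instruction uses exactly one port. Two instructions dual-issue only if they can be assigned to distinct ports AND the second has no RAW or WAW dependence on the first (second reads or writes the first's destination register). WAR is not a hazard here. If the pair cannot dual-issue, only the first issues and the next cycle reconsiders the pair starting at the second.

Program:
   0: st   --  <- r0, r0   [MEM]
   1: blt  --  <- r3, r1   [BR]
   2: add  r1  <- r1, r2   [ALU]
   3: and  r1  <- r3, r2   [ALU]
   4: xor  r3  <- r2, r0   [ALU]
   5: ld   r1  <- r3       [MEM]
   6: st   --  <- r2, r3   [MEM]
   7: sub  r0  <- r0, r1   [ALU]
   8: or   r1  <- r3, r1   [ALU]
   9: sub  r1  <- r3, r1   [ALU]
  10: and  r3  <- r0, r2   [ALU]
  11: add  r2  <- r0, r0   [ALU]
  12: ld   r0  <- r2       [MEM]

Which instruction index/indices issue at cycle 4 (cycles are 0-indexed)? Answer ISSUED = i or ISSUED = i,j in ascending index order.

#0 head=0: st/blt i0+i1 2-wide
#1 head=2: add i2 WAW r1
#2 head=3: and/xor i3+i4 2-wide
#3 head=5: ld i5 no-port MEM/MEM
#4 head=6: st/sub i6+i7 2-wide
#5 head=8: or i8 RAW+WAW r1
#6 head=9: sub/and i9+i10 2-wide
#7 head=11: add i11 RAW r2
#8 head=12: ld i12 tail

ISSUED = 6,7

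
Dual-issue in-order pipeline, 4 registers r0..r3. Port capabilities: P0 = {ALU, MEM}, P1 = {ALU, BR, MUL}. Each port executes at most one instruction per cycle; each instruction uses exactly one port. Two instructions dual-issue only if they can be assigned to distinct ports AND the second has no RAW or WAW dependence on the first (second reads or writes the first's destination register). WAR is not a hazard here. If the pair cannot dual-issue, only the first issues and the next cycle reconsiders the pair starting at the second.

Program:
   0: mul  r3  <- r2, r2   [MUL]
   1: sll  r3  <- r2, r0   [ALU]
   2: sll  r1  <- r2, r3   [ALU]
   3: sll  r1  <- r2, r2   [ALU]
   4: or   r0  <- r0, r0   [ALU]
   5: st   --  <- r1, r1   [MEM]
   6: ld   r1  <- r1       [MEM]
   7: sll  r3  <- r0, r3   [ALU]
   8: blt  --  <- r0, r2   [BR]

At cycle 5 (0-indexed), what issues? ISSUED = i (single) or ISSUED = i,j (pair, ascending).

ISSUED = 6,7

#0 head=0: mul.MUL i0 WAW r3
#1 head=1: sll.ALU i1 RAW r3
#2 head=2: sll.ALU i2 WAW r1
#3 head=3: sll.ALU+or.ALU i3+i4 pair
#4 head=5: st.MEM i5 no-port MEM/MEM
#5 head=6: ld.MEM+sll.ALU i6+i7 pair
#6 head=8: blt.BR i8 tail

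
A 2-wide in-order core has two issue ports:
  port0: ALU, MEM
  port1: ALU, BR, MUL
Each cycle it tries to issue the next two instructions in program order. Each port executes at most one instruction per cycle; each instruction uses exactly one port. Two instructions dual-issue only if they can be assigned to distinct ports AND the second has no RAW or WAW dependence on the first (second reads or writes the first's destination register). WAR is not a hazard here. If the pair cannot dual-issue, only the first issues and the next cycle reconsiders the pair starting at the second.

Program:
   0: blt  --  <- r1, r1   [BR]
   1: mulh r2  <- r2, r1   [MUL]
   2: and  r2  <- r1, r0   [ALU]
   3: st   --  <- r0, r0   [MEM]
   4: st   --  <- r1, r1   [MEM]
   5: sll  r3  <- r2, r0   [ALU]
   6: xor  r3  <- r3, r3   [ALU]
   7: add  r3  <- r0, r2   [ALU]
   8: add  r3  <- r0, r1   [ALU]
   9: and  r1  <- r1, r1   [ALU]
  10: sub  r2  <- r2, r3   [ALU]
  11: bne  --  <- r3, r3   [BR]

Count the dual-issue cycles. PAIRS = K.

PAIRS = 4

t=0 i0:blt.BR ; no-port BR/MUL
t=1 i1:mulh.MUL ; WAW r2
t=2 i2+i3:and.ALU st.MEM ; 2-wide
t=3 i4+i5:st.MEM sll.ALU ; 2-wide
t=4 i6:xor.ALU ; WAW r3
t=5 i7:add.ALU ; WAW r3
t=6 i8+i9:add.ALU and.ALU ; 2-wide
t=7 i10+i11:sub.ALU bne.BR ; 2-wide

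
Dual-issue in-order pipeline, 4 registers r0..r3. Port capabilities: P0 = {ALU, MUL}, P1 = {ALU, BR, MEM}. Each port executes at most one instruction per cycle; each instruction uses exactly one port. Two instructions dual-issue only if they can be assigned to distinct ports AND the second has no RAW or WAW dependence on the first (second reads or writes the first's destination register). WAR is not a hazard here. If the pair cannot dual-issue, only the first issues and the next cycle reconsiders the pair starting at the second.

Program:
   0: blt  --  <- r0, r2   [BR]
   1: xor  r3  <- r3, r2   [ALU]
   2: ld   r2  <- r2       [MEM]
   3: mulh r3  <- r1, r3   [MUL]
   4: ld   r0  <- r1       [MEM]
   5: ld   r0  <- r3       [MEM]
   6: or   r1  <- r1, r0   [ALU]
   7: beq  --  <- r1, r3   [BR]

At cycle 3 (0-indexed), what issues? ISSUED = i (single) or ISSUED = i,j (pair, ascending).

t=0 i0+i1:blt;xor ; pair
t=1 i2+i3:ld;mulh ; pair
t=2 i4:ld ; no-port MEM/MEM
t=3 i5:ld ; RAW r0
t=4 i6:or ; RAW r1
t=5 i7:beq ; tail

ISSUED = 5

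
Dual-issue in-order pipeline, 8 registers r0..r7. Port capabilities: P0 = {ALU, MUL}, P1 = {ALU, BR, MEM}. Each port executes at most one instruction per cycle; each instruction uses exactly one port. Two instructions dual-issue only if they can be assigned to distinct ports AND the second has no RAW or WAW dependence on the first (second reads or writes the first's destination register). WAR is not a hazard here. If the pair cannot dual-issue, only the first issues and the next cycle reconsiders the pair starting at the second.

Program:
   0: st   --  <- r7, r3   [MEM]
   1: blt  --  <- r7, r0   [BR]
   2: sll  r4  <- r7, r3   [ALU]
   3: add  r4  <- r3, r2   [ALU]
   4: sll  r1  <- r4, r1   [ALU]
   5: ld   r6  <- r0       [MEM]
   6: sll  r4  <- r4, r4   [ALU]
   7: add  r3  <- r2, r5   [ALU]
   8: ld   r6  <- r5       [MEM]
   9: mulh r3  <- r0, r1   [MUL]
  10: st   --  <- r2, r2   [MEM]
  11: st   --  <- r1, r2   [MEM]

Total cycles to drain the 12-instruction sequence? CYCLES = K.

t=0 i0:st ; no-port MEM/BR
t=1 i1&i2:blt+sll ; dual
t=2 i3:add ; RAW r4
t=3 i4&i5:sll+ld ; dual
t=4 i6&i7:sll+add ; dual
t=5 i8&i9:ld+mulh ; dual
t=6 i10:st ; no-port MEM/MEM
t=7 i11:st ; tail

CYCLES = 8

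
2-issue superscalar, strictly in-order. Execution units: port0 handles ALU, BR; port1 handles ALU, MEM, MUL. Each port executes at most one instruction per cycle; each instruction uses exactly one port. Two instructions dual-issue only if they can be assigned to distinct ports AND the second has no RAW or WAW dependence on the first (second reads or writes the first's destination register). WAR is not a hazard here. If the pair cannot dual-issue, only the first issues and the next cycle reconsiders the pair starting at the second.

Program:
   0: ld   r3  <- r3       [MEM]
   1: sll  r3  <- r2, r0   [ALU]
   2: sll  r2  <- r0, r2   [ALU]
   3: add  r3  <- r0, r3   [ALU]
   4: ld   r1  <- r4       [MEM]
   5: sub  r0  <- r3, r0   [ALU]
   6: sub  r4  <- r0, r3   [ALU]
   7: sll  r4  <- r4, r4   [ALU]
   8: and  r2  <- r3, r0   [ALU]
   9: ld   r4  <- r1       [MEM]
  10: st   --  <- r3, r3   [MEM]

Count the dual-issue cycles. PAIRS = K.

PAIRS = 3

[0] i0  ld  -- WAW r3
[1] i1,i2  sll;sll  -- 2-wide
[2] i3,i4  add;ld  -- 2-wide
[3] i5  sub  -- RAW r0
[4] i6  sub  -- RAW+WAW r4
[5] i7,i8  sll;and  -- 2-wide
[6] i9  ld  -- no-port MEM/MEM
[7] i10  st  -- tail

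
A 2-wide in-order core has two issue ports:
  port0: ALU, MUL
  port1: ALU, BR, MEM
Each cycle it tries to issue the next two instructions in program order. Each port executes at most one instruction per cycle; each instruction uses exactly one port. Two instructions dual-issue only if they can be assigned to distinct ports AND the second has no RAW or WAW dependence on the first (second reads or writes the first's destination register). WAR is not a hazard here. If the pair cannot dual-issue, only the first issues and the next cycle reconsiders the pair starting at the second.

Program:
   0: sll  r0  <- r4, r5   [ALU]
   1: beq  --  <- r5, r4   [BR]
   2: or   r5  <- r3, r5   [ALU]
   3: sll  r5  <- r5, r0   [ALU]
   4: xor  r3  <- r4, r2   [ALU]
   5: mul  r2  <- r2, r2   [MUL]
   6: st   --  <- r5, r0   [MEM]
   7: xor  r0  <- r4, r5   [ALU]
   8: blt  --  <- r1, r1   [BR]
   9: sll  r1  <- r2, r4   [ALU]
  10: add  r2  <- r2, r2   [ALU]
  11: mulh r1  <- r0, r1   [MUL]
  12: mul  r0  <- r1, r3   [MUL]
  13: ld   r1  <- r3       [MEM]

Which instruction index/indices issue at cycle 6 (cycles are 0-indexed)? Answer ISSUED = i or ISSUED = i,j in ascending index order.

0. sll;beq @i0,i1  | 2-wide
1. or @i2  | RAW+WAW r5
2. sll;xor @i3,i4  | 2-wide
3. mul;st @i5,i6  | 2-wide
4. xor;blt @i7,i8  | 2-wide
5. sll;add @i9,i10  | 2-wide
6. mulh @i11  | no-port MUL/MUL
7. mul;ld @i12,i13  | 2-wide

ISSUED = 11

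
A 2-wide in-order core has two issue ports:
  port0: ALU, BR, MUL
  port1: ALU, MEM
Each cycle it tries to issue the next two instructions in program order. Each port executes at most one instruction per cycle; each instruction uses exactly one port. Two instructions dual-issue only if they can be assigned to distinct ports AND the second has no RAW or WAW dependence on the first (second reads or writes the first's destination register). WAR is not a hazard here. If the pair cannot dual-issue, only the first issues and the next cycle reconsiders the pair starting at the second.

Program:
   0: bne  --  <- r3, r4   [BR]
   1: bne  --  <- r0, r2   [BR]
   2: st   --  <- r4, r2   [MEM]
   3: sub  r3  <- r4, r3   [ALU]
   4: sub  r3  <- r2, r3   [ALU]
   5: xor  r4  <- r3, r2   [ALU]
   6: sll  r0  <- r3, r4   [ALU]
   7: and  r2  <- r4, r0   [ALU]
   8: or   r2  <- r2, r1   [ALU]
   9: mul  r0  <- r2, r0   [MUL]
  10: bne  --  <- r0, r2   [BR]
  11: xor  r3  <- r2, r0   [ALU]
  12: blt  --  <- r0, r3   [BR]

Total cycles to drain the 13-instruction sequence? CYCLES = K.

CYCLES = 11

c0: i0 bne.BR  no-port BR/BR
c1: i1/i2 bne.BR st.MEM  dual
c2: i3 sub.ALU  RAW+WAW r3
c3: i4 sub.ALU  RAW r3
c4: i5 xor.ALU  RAW r4
c5: i6 sll.ALU  RAW r0
c6: i7 and.ALU  RAW+WAW r2
c7: i8 or.ALU  RAW r2
c8: i9 mul.MUL  no-port MUL/BR
c9: i10/i11 bne.BR xor.ALU  dual
c10: i12 blt.BR  tail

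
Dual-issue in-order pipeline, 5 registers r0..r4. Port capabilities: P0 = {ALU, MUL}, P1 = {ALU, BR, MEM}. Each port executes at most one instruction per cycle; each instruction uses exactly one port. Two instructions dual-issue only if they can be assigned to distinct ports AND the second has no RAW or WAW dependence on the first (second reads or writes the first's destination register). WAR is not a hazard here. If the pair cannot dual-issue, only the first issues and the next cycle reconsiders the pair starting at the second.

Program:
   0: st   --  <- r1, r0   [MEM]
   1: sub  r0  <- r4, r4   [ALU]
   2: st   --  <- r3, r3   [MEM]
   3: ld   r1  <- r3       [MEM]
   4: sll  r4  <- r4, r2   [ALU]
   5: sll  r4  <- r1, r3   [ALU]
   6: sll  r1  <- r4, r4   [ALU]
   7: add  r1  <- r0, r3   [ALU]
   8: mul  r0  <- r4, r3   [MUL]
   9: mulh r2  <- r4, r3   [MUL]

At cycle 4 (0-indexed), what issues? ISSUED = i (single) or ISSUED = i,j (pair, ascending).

t=0 i0+i1:st/sub ; 2-wide
t=1 i2:st ; no-port MEM/MEM
t=2 i3+i4:ld/sll ; 2-wide
t=3 i5:sll ; RAW r4
t=4 i6:sll ; WAW r1
t=5 i7+i8:add/mul ; 2-wide
t=6 i9:mulh ; tail

ISSUED = 6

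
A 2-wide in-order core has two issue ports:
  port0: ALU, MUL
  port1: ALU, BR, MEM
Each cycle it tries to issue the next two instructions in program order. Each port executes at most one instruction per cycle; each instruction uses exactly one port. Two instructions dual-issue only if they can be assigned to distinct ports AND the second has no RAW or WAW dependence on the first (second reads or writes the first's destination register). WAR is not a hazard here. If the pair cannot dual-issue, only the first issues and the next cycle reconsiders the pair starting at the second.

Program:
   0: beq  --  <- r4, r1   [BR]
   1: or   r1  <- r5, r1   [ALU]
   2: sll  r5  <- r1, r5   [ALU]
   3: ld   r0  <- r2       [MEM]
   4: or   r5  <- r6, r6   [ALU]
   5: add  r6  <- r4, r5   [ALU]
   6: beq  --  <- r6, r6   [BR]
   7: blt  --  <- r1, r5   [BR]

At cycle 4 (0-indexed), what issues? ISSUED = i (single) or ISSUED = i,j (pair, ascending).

  cy0 -> i0&i1 (beq.BR;or.ALU) 2-wide
  cy1 -> i2&i3 (sll.ALU;ld.MEM) 2-wide
  cy2 -> i4 (or.ALU) RAW r5
  cy3 -> i5 (add.ALU) RAW r6
  cy4 -> i6 (beq.BR) no-port BR/BR
  cy5 -> i7 (blt.BR) tail

ISSUED = 6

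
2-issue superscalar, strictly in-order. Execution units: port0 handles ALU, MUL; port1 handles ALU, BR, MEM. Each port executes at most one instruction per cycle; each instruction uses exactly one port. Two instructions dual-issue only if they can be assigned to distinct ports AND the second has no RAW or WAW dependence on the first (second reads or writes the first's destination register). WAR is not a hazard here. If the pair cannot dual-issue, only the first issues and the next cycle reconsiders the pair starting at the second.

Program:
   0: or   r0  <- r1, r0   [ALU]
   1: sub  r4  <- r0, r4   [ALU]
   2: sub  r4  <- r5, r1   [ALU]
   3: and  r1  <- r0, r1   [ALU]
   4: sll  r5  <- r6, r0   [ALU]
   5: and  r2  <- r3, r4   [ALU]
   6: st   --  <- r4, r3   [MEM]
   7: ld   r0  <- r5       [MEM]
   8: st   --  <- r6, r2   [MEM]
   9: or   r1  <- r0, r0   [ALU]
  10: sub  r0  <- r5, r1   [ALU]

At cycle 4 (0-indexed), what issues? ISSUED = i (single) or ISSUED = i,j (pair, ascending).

ISSUED = 6

0. or @i0  | RAW r0
1. sub @i1  | WAW r4
2. sub;and @i2&i3  | 2-wide
3. sll;and @i4&i5  | 2-wide
4. st @i6  | no-port MEM/MEM
5. ld @i7  | no-port MEM/MEM
6. st;or @i8&i9  | 2-wide
7. sub @i10  | tail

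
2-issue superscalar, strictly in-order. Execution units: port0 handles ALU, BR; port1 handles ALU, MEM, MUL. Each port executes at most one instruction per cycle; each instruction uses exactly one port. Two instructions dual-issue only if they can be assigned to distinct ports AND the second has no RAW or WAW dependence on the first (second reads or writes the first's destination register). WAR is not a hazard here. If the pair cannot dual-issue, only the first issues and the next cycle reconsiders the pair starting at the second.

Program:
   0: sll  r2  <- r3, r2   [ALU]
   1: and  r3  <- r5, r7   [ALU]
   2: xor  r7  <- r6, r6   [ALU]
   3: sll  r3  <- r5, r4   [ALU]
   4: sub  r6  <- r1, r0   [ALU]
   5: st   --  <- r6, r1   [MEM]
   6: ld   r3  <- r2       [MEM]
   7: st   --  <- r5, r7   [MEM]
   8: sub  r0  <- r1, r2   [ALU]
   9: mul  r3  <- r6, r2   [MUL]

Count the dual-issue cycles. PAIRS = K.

PAIRS = 3

t=0 i0,i1:sll+and ; dual
t=1 i2,i3:xor+sll ; dual
t=2 i4:sub ; RAW r6
t=3 i5:st ; no-port MEM/MEM
t=4 i6:ld ; no-port MEM/MEM
t=5 i7,i8:st+sub ; dual
t=6 i9:mul ; tail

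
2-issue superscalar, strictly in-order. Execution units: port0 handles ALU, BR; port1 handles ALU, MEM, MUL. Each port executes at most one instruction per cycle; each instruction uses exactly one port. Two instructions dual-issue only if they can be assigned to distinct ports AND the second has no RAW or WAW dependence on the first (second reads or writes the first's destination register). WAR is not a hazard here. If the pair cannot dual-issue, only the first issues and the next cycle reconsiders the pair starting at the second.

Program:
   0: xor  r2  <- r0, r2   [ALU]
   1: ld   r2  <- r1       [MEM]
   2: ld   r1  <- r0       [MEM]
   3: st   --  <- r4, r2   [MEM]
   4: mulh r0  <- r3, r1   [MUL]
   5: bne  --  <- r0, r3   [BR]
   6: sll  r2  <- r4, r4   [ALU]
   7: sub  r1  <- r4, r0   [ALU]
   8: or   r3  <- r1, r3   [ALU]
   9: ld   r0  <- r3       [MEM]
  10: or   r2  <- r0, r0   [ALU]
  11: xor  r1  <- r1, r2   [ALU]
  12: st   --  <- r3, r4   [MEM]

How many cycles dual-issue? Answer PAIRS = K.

0. xor @i0  | WAW r2
1. ld @i1  | no-port MEM/MEM
2. ld @i2  | no-port MEM/MEM
3. st @i3  | no-port MEM/MUL
4. mulh @i4  | RAW r0
5. bne+sll @i5,i6  | dual
6. sub @i7  | RAW r1
7. or @i8  | RAW r3
8. ld @i9  | RAW r0
9. or @i10  | RAW r2
10. xor+st @i11,i12  | dual

PAIRS = 2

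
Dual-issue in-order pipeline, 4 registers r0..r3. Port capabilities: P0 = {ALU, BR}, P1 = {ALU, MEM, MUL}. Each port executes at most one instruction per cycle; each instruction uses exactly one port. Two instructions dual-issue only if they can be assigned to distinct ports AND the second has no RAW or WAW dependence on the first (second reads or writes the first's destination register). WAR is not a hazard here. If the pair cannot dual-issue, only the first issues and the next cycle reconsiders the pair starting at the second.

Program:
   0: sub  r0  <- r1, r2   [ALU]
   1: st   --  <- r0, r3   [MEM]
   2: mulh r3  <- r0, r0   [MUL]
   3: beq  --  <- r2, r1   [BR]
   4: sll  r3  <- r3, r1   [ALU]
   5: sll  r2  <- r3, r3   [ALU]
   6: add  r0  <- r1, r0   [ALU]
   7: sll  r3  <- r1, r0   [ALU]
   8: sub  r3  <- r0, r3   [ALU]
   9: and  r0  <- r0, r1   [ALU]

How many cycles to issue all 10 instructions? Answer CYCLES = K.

CYCLES = 7

0. sub.ALU @i0  | RAW r0
1. st.MEM @i1  | no-port MEM/MUL
2. mulh.MUL beq.BR @i2/i3  | pair
3. sll.ALU @i4  | RAW r3
4. sll.ALU add.ALU @i5/i6  | pair
5. sll.ALU @i7  | RAW+WAW r3
6. sub.ALU and.ALU @i8/i9  | pair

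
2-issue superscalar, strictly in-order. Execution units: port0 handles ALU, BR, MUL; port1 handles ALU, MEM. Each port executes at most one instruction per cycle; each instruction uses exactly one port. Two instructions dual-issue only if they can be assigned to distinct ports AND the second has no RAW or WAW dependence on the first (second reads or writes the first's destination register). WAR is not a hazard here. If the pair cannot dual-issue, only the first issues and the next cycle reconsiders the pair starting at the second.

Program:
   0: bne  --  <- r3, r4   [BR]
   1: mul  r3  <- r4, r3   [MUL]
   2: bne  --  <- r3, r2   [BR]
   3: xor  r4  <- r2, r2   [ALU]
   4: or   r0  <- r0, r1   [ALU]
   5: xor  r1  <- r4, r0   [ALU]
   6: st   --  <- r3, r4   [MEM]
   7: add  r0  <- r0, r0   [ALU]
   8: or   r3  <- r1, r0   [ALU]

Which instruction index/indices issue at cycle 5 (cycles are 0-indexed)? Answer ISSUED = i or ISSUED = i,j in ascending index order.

ISSUED = 7

t=0 i0:bne ; no-port BR/MUL
t=1 i1:mul ; no-port MUL/BR
t=2 i2&i3:bne+xor ; 2-wide
t=3 i4:or ; RAW r0
t=4 i5&i6:xor+st ; 2-wide
t=5 i7:add ; RAW r0
t=6 i8:or ; tail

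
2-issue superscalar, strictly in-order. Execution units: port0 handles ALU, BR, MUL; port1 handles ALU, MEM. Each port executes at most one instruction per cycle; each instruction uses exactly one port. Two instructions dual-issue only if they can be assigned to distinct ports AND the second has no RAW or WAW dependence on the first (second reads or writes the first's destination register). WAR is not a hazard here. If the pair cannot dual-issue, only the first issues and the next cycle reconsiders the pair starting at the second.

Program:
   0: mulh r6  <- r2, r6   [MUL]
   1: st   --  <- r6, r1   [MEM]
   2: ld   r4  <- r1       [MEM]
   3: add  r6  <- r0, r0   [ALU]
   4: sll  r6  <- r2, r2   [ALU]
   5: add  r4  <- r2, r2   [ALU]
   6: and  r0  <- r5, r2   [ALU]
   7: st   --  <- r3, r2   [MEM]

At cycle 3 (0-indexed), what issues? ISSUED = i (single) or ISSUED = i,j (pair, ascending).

ISSUED = 4,5

[0] i0  mulh  -- RAW r6
[1] i1  st  -- no-port MEM/MEM
[2] i2,i3  ld add  -- pair
[3] i4,i5  sll add  -- pair
[4] i6,i7  and st  -- pair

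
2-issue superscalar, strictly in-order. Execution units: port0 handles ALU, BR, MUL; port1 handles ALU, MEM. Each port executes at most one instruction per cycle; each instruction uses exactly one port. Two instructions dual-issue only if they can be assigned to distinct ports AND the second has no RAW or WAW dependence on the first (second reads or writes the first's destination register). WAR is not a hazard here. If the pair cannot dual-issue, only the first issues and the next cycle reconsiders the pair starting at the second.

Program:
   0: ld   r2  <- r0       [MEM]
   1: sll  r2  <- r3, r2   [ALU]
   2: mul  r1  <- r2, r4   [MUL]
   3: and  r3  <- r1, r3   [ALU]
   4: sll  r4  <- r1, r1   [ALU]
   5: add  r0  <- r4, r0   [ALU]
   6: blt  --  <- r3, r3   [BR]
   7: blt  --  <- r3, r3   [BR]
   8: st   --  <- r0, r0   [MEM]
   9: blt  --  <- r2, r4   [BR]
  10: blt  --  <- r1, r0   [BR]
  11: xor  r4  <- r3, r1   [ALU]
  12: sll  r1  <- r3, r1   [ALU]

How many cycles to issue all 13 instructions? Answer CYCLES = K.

CYCLES = 9

  cy0 -> i0 (ld) RAW+WAW r2
  cy1 -> i1 (sll) RAW r2
  cy2 -> i2 (mul) RAW r1
  cy3 -> i3,i4 (and+sll) pair
  cy4 -> i5,i6 (add+blt) pair
  cy5 -> i7,i8 (blt+st) pair
  cy6 -> i9 (blt) no-port BR/BR
  cy7 -> i10,i11 (blt+xor) pair
  cy8 -> i12 (sll) tail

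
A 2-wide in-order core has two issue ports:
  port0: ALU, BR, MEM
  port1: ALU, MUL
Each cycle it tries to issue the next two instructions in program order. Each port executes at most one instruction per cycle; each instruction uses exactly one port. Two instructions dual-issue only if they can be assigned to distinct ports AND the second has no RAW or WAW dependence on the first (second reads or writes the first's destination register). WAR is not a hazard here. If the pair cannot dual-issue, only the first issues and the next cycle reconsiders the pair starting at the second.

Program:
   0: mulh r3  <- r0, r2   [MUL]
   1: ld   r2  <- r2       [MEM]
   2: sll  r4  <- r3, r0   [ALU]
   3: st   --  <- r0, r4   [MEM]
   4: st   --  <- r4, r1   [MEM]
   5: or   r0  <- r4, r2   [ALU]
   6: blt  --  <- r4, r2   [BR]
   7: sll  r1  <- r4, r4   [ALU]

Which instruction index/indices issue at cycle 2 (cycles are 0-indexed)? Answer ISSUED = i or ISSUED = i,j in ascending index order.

t=0 i0/i1:mulh;ld ; pair
t=1 i2:sll ; RAW r4
t=2 i3:st ; no-port MEM/MEM
t=3 i4/i5:st;or ; pair
t=4 i6/i7:blt;sll ; pair

ISSUED = 3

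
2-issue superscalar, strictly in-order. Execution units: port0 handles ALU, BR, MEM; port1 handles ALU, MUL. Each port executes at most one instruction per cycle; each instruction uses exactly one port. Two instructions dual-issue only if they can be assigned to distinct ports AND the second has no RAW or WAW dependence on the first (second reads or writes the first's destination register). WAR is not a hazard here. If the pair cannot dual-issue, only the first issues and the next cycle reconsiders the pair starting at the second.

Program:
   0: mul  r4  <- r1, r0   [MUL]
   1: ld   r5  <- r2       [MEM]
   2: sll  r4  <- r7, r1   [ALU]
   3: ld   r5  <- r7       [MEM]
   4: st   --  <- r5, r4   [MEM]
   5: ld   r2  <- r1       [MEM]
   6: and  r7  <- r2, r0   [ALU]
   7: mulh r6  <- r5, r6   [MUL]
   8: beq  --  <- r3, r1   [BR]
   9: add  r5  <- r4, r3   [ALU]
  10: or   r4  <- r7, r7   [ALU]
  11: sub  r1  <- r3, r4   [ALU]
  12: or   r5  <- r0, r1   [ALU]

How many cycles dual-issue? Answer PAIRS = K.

  cy0 -> i0+i1 (mul.MUL+ld.MEM) dual
  cy1 -> i2+i3 (sll.ALU+ld.MEM) dual
  cy2 -> i4 (st.MEM) no-port MEM/MEM
  cy3 -> i5 (ld.MEM) RAW r2
  cy4 -> i6+i7 (and.ALU+mulh.MUL) dual
  cy5 -> i8+i9 (beq.BR+add.ALU) dual
  cy6 -> i10 (or.ALU) RAW r4
  cy7 -> i11 (sub.ALU) RAW r1
  cy8 -> i12 (or.ALU) tail

PAIRS = 4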